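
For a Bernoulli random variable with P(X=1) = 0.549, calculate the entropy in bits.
0.9931 bits

The binary entropy function is:
H(p) = -p log(p) - (1-p) log(1-p)

H(0.549) = -0.549 × log_2(0.549) - 0.451 × log_2(0.451)
H(0.549) = 0.9931 bits

Note: Binary entropy is maximized at p=0.5 (H=1 bit) and minimized at p=0 or p=1 (H=0).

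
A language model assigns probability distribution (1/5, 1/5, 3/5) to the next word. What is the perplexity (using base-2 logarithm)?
2.5864

Perplexity is 2^H (or exp(H) for natural log).

First, H = -Σ p log p = 1.3710 bits
Perplexity = 2^1.3710 = 2.5864

Interpretation: The model's uncertainty is equivalent to choosing uniformly among 2.6 options.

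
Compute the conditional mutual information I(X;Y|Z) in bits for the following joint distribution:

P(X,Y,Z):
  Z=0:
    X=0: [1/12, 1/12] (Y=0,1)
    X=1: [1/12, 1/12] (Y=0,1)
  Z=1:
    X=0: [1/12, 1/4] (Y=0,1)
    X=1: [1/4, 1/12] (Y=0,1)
0.1258 bits

Conditional mutual information: I(X;Y|Z) = H(X|Z) + H(Y|Z) - H(X,Y|Z)

H(Z) = 0.9183
H(X,Z) = 1.9183 → H(X|Z) = 1.0000
H(Y,Z) = 1.9183 → H(Y|Z) = 1.0000
H(X,Y,Z) = 2.7925 → H(X,Y|Z) = 1.8742

I(X;Y|Z) = 1.0000 + 1.0000 - 1.8742 = 0.1258 bits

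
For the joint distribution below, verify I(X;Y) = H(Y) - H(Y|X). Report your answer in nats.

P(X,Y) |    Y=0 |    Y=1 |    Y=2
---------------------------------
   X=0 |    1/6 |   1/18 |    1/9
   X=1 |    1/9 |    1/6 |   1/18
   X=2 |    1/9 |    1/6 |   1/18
I(X;Y) = 0.0574 nats

Mutual information has multiple equivalent forms:
- I(X;Y) = H(X) - H(X|Y)
- I(X;Y) = H(Y) - H(Y|X)
- I(X;Y) = H(X) + H(Y) - H(X,Y)

Computing all quantities:
H(X) = 1.0986, H(Y) = 1.0688, H(X,Y) = 2.1100
H(X|Y) = 1.0412, H(Y|X) = 1.0114

Verification:
H(X) - H(X|Y) = 1.0986 - 1.0412 = 0.0574
H(Y) - H(Y|X) = 1.0688 - 1.0114 = 0.0574
H(X) + H(Y) - H(X,Y) = 1.0986 + 1.0688 - 2.1100 = 0.0574

All forms give I(X;Y) = 0.0574 nats. ✓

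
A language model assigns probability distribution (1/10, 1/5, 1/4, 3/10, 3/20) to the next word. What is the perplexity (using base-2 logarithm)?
4.6855

Perplexity is 2^H (or exp(H) for natural log).

First, H = -Σ p log p = 2.2282 bits
Perplexity = 2^2.2282 = 4.6855

Interpretation: The model's uncertainty is equivalent to choosing uniformly among 4.7 options.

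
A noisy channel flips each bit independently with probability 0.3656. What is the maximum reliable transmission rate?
0.0528 bits

For a binary symmetric channel (BSC) with error probability p:
Capacity C = 1 - H(p) bits per symbol

where H(p) = -p log₂(p) - (1-p) log₂(1-p) is the binary entropy function.

H(0.3656) = 0.9472 bits
C = 1 - 0.9472 = 0.0528 bits per symbol

This means we can reliably transmit up to 0.0528 bits of information per channel use.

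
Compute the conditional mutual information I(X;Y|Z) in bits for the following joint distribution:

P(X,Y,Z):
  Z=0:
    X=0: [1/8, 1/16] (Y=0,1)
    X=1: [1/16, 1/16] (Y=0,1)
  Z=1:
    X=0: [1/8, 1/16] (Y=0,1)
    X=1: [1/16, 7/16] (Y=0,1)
0.1435 bits

Conditional mutual information: I(X;Y|Z) = H(X|Z) + H(Y|Z) - H(X,Y|Z)

H(Z) = 0.8960
H(X,Z) = 1.7806 → H(X|Z) = 0.8846
H(Y,Z) = 1.7806 → H(Y|Z) = 0.8846
H(X,Y,Z) = 2.5218 → H(X,Y|Z) = 1.6257

I(X;Y|Z) = 0.8846 + 0.8846 - 1.6257 = 0.1435 bits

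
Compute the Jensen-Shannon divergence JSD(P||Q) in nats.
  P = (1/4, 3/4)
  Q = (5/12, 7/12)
0.0157 nats

Jensen-Shannon divergence is:
JSD(P||Q) = 0.5 × D_KL(P||M) + 0.5 × D_KL(Q||M)
where M = 0.5 × (P + Q) is the mixture distribution.

M = 0.5 × (1/4, 3/4) + 0.5 × (5/12, 7/12) = (1/3, 2/3)

D_KL(P||M) = 0.0164 nats
D_KL(Q||M) = 0.0151 nats

JSD(P||Q) = 0.5 × 0.0164 + 0.5 × 0.0151 = 0.0157 nats

Unlike KL divergence, JSD is symmetric and bounded: 0 ≤ JSD ≤ log(2).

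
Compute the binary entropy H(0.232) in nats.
0.5417 nats

The binary entropy function is:
H(p) = -p log(p) - (1-p) log(1-p)

H(0.232) = -0.232 × log_e(0.232) - 0.768 × log_e(0.768)
H(0.232) = 0.5417 nats

Note: Binary entropy is maximized at p=0.5 (H=1 bit) and minimized at p=0 or p=1 (H=0).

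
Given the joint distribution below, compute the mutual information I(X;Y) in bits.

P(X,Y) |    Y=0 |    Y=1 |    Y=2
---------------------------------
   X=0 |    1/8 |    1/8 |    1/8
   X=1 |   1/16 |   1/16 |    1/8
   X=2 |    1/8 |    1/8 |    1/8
0.0157 bits

Mutual information: I(X;Y) = H(X) + H(Y) - H(X,Y)

Marginals:
P(X) = (3/8, 1/4, 3/8), H(X) = 1.5613 bits
P(Y) = (5/16, 5/16, 3/8), H(Y) = 1.5794 bits

Joint entropy: H(X,Y) = 3.1250 bits

I(X;Y) = 1.5613 + 1.5794 - 3.1250 = 0.0157 bits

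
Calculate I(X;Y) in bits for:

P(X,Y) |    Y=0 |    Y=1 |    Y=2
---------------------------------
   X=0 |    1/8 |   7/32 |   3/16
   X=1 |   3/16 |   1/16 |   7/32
0.0743 bits

Mutual information: I(X;Y) = H(X) + H(Y) - H(X,Y)

Marginals:
P(X) = (17/32, 15/32), H(X) = 0.9972 bits
P(Y) = (5/16, 9/32, 13/32), H(Y) = 1.5671 bits

Joint entropy: H(X,Y) = 2.4899 bits

I(X;Y) = 0.9972 + 1.5671 - 2.4899 = 0.0743 bits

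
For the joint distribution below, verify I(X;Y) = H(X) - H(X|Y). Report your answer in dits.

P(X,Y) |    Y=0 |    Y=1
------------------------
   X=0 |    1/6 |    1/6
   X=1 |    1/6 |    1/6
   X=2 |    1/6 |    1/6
I(X;Y) = 0.0000 dits

Mutual information has multiple equivalent forms:
- I(X;Y) = H(X) - H(X|Y)
- I(X;Y) = H(Y) - H(Y|X)
- I(X;Y) = H(X) + H(Y) - H(X,Y)

Computing all quantities:
H(X) = 0.4771, H(Y) = 0.3010, H(X,Y) = 0.7782
H(X|Y) = 0.4771, H(Y|X) = 0.3010

Verification:
H(X) - H(X|Y) = 0.4771 - 0.4771 = 0.0000
H(Y) - H(Y|X) = 0.3010 - 0.3010 = 0.0000
H(X) + H(Y) - H(X,Y) = 0.4771 + 0.3010 - 0.7782 = 0.0000

All forms give I(X;Y) = 0.0000 dits. ✓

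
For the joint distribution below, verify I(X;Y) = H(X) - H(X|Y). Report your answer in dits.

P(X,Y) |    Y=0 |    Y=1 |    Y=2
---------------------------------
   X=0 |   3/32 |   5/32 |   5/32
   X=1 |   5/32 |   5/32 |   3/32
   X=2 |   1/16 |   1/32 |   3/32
I(X;Y) = 0.0156 dits

Mutual information has multiple equivalent forms:
- I(X;Y) = H(X) - H(X|Y)
- I(X;Y) = H(Y) - H(Y|X)
- I(X;Y) = H(X) + H(Y) - H(X,Y)

Computing all quantities:
H(X) = 0.4542, H(Y) = 0.4767, H(X,Y) = 0.9153
H(X|Y) = 0.4386, H(Y|X) = 0.4611

Verification:
H(X) - H(X|Y) = 0.4542 - 0.4386 = 0.0156
H(Y) - H(Y|X) = 0.4767 - 0.4611 = 0.0156
H(X) + H(Y) - H(X,Y) = 0.4542 + 0.4767 - 0.9153 = 0.0156

All forms give I(X;Y) = 0.0156 dits. ✓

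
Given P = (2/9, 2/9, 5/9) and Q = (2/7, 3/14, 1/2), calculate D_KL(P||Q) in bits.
0.0155 bits

KL divergence: D_KL(P||Q) = Σ p(x) log(p(x)/q(x))

Computing term by term:
  x=0: 2/9 × log_2[(2/9)/(2/7)] = 2/9 × -0.3626 = -0.0806
  x=1: 2/9 × log_2[(2/9)/(3/14)] = 2/9 × 0.0525 = 0.0117
  x=2: 5/9 × log_2[(5/9)/(1/2)] = 5/9 × 0.1520 = 0.0844

D_KL(P||Q) = 0.0155 bits

Note: KL divergence is always non-negative and equals 0 iff P = Q.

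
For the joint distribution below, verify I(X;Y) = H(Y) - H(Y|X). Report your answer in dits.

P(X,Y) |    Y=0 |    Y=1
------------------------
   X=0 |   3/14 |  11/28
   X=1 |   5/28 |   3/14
I(X;Y) = 0.0022 dits

Mutual information has multiple equivalent forms:
- I(X;Y) = H(X) - H(X|Y)
- I(X;Y) = H(Y) - H(Y|X)
- I(X;Y) = H(X) + H(Y) - H(X,Y)

Computing all quantities:
H(X) = 0.2910, H(Y) = 0.2910, H(X,Y) = 0.5797
H(X|Y) = 0.2887, H(Y|X) = 0.2887

Verification:
H(X) - H(X|Y) = 0.2910 - 0.2887 = 0.0022
H(Y) - H(Y|X) = 0.2910 - 0.2887 = 0.0022
H(X) + H(Y) - H(X,Y) = 0.2910 + 0.2910 - 0.5797 = 0.0022

All forms give I(X;Y) = 0.0022 dits. ✓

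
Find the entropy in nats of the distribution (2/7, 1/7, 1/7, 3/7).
1.2770 nats

Shannon entropy is H(X) = -Σ p(x) log p(x).

For P = (2/7, 1/7, 1/7, 3/7):
H = -2/7 × log_e(2/7) -1/7 × log_e(1/7) -1/7 × log_e(1/7) -3/7 × log_e(3/7)
H = 1.2770 nats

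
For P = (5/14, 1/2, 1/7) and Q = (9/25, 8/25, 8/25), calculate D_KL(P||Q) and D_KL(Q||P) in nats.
D_KL(P||Q) = 0.1051, D_KL(Q||P) = 0.1181

KL divergence is not symmetric: D_KL(P||Q) ≠ D_KL(Q||P) in general.

D_KL(P||Q) = 0.1051 nats
D_KL(Q||P) = 0.1181 nats

No, they are not equal!

This asymmetry is why KL divergence is not a true distance metric.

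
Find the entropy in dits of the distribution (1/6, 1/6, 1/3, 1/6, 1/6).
0.6778 dits

Shannon entropy is H(X) = -Σ p(x) log p(x).

For P = (1/6, 1/6, 1/3, 1/6, 1/6):
H = -1/6 × log_10(1/6) -1/6 × log_10(1/6) -1/3 × log_10(1/3) -1/6 × log_10(1/6) -1/6 × log_10(1/6)
H = 0.6778 dits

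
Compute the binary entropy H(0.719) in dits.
0.2579 dits

The binary entropy function is:
H(p) = -p log(p) - (1-p) log(1-p)

H(0.719) = -0.719 × log_10(0.719) - 0.281 × log_10(0.281)
H(0.719) = 0.2579 dits

Note: Binary entropy is maximized at p=0.5 (H=1 bit) and minimized at p=0 or p=1 (H=0).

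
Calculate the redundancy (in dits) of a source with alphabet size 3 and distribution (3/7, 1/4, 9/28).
0.0105 dits

Redundancy measures how far a source is from maximum entropy:
R = H_max - H(X)

Maximum entropy for 3 symbols: H_max = log_10(3) = 0.4771 dits
Actual entropy: H(X) = 0.4667 dits
Redundancy: R = 0.4771 - 0.4667 = 0.0105 dits

This redundancy represents potential for compression: the source could be compressed by 0.0105 dits per symbol.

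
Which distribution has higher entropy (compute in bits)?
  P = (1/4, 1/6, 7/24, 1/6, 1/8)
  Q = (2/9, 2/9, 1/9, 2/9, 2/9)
Q

Computing entropies in bits:
H(P) = 2.2551
H(Q) = 2.2810

Distribution Q has higher entropy.

Intuition: The distribution closer to uniform (more spread out) has higher entropy.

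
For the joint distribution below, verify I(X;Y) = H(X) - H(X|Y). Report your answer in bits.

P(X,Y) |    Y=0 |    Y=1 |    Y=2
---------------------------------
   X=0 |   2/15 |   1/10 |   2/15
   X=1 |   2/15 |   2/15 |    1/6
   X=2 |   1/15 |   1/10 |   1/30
I(X;Y) = 0.0333 bits

Mutual information has multiple equivalent forms:
- I(X;Y) = H(X) - H(X|Y)
- I(X;Y) = H(Y) - H(Y|X)
- I(X;Y) = H(X) + H(Y) - H(X,Y)

Computing all quantities:
H(X) = 1.5179, H(Y) = 1.5850, H(X,Y) = 3.0696
H(X|Y) = 1.4846, H(Y|X) = 1.5517

Verification:
H(X) - H(X|Y) = 1.5179 - 1.4846 = 0.0333
H(Y) - H(Y|X) = 1.5850 - 1.5517 = 0.0333
H(X) + H(Y) - H(X,Y) = 1.5179 + 1.5850 - 3.0696 = 0.0333

All forms give I(X;Y) = 0.0333 bits. ✓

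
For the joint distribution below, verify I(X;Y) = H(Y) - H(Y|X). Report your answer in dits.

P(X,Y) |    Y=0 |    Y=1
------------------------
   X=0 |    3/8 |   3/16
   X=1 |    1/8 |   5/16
I(X;Y) = 0.0319 dits

Mutual information has multiple equivalent forms:
- I(X;Y) = H(X) - H(X|Y)
- I(X;Y) = H(Y) - H(Y|X)
- I(X;Y) = H(X) + H(Y) - H(X,Y)

Computing all quantities:
H(X) = 0.2976, H(Y) = 0.3010, H(X,Y) = 0.5668
H(X|Y) = 0.2658, H(Y|X) = 0.2692

Verification:
H(X) - H(X|Y) = 0.2976 - 0.2658 = 0.0319
H(Y) - H(Y|X) = 0.3010 - 0.2692 = 0.0319
H(X) + H(Y) - H(X,Y) = 0.2976 + 0.3010 - 0.5668 = 0.0319

All forms give I(X;Y) = 0.0319 dits. ✓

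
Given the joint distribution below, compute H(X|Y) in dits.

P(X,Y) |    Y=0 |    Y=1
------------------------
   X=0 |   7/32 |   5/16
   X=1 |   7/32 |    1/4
0.2995 dits

Using the chain rule: H(X|Y) = H(X,Y) - H(Y)

First, compute H(X,Y) = 0.5971 dits

Marginal P(Y) = (7/16, 9/16)
H(Y) = 0.2976 dits

H(X|Y) = H(X,Y) - H(Y) = 0.5971 - 0.2976 = 0.2995 dits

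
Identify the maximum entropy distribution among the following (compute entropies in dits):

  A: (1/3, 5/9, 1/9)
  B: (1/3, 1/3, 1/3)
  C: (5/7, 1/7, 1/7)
B

For a discrete distribution over n outcomes, entropy is maximized by the uniform distribution.

Computing entropies:
H(A) = 0.4069 dits
H(B) = 0.4771 dits
H(C) = 0.3458 dits

The uniform distribution (where all probabilities equal 1/3) achieves the maximum entropy of log_10(3) = 0.4771 dits.

Distribution B has the highest entropy.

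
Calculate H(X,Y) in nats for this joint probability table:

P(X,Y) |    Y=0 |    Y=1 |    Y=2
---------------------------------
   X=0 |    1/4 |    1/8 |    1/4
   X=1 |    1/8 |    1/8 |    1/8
1.7329 nats

Joint entropy is H(X,Y) = -Σ_{x,y} p(x,y) log p(x,y).

Summing over all non-zero entries:
H(X,Y) = -[1/4·log_e(1/4) + 1/8·log_e(1/8) + 1/4·log_e(1/4) + 1/8·log_e(1/8) + 1/8·log_e(1/8) + 1/8·log_e(1/8)]
H(X,Y) = 1.7329 nats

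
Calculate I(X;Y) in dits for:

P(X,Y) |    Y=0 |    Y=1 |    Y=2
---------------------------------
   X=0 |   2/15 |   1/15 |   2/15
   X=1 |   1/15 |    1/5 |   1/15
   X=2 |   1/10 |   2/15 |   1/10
0.0250 dits

Mutual information: I(X;Y) = H(X) + H(Y) - H(X,Y)

Marginals:
P(X) = (1/3, 1/3, 1/3), H(X) = 0.4771 dits
P(Y) = (3/10, 2/5, 3/10), H(Y) = 0.4729 dits

Joint entropy: H(X,Y) = 0.9250 dits

I(X;Y) = 0.4771 + 0.4729 - 0.9250 = 0.0250 dits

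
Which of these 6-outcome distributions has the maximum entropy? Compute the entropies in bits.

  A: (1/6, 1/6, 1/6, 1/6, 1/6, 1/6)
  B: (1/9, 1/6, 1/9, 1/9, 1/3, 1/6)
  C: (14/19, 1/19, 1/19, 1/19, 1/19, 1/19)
A

For a discrete distribution over n outcomes, entropy is maximized by the uniform distribution.

Computing entropies:
H(A) = 2.5850 bits
H(B) = 2.4466 bits
H(C) = 1.4425 bits

The uniform distribution (where all probabilities equal 1/6) achieves the maximum entropy of log_2(6) = 2.5850 bits.

Distribution A has the highest entropy.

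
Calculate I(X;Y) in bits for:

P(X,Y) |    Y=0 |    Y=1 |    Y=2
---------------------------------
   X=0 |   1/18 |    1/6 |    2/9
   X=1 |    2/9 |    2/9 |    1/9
0.1013 bits

Mutual information: I(X;Y) = H(X) + H(Y) - H(X,Y)

Marginals:
P(X) = (4/9, 5/9), H(X) = 0.9911 bits
P(Y) = (5/18, 7/18, 1/3), H(Y) = 1.5715 bits

Joint entropy: H(X,Y) = 2.4613 bits

I(X;Y) = 0.9911 + 1.5715 - 2.4613 = 0.1013 bits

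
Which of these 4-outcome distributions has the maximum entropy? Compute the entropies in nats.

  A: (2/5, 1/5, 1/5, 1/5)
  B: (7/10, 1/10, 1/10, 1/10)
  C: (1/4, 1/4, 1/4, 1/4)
C

For a discrete distribution over n outcomes, entropy is maximized by the uniform distribution.

Computing entropies:
H(A) = 1.3322 nats
H(B) = 0.9404 nats
H(C) = 1.3863 nats

The uniform distribution (where all probabilities equal 1/4) achieves the maximum entropy of log_e(4) = 1.3863 nats.

Distribution C has the highest entropy.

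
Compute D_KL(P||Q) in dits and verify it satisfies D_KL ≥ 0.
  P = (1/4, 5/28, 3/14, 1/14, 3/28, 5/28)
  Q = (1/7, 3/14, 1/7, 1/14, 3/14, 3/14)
0.0380 dits

KL divergence satisfies the Gibbs inequality: D_KL(P||Q) ≥ 0 for all distributions P, Q.

D_KL(P||Q) = Σ p(x) log(p(x)/q(x))
Term by term:
  x=0: 1/4 × log_10[(1/4)/(1/7)] = 0.0608
  x=1: 5/28 × log_10[(5/28)/(3/14)] = -0.0141
  x=2: 3/14 × log_10[(3/14)/(1/7)] = 0.0377
  x=3: 1/14 × log_10[(1/14)/(1/14)] = 0.0000
  x=4: 3/28 × log_10[(3/28)/(3/14)] = -0.0323
  x=5: 5/28 × log_10[(5/28)/(3/14)] = -0.0141
D_KL(P||Q) = 0.0380 dits

D_KL(P||Q) = 0.0380 ≥ 0 ✓

This non-negativity is a fundamental property: relative entropy cannot be negative because it measures how different Q is from P.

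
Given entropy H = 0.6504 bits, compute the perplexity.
1.5696

Perplexity is 2^H (or exp(H) for natural log).

H = 0.6504 bits
Perplexity = 2^0.6504 = 1.5696

Interpretation: The model's uncertainty is equivalent to choosing uniformly among 1.6 options.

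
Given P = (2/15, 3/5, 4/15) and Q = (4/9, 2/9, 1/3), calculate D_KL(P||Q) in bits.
0.5423 bits

KL divergence: D_KL(P||Q) = Σ p(x) log(p(x)/q(x))

Computing term by term:
  x=0: 2/15 × log_2[(2/15)/(4/9)] = 2/15 × -1.7370 = -0.2316
  x=1: 3/5 × log_2[(3/5)/(2/9)] = 3/5 × 1.4330 = 0.8598
  x=2: 4/15 × log_2[(4/15)/(1/3)] = 4/15 × -0.3219 = -0.0858

D_KL(P||Q) = 0.5423 bits

Note: KL divergence is always non-negative and equals 0 iff P = Q.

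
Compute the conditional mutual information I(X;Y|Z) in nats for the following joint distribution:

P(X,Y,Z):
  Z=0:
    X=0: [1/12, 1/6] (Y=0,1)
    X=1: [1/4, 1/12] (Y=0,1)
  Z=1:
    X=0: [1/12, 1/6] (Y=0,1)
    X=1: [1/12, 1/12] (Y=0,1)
0.0576 nats

Conditional mutual information: I(X;Y|Z) = H(X|Z) + H(Y|Z) - H(X,Y|Z)

H(Z) = 0.6792
H(X,Z) = 1.3580 → H(X|Z) = 0.6788
H(Y,Z) = 1.3580 → H(Y|Z) = 0.6788
H(X,Y,Z) = 1.9792 → H(X,Y|Z) = 1.3000

I(X;Y|Z) = 0.6788 + 0.6788 - 1.3000 = 0.0576 nats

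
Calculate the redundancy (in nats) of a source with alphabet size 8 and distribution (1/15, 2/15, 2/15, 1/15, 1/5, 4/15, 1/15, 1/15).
0.1456 nats

Redundancy measures how far a source is from maximum entropy:
R = H_max - H(X)

Maximum entropy for 8 symbols: H_max = log_e(8) = 2.0794 nats
Actual entropy: H(X) = 1.9338 nats
Redundancy: R = 2.0794 - 1.9338 = 0.1456 nats

This redundancy represents potential for compression: the source could be compressed by 0.1456 nats per symbol.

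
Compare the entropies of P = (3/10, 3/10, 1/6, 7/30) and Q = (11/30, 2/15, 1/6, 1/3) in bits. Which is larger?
P

Computing entropies in bits:
H(P) = 1.9629
H(Q) = 1.8775

Distribution P has higher entropy.

Intuition: The distribution closer to uniform (more spread out) has higher entropy.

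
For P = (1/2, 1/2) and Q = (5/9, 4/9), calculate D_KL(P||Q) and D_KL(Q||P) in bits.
D_KL(P||Q) = 0.0090, D_KL(Q||P) = 0.0089

KL divergence is not symmetric: D_KL(P||Q) ≠ D_KL(Q||P) in general.

D_KL(P||Q) = 0.0090 bits
D_KL(Q||P) = 0.0089 bits

No, they are not equal!

This asymmetry is why KL divergence is not a true distance metric.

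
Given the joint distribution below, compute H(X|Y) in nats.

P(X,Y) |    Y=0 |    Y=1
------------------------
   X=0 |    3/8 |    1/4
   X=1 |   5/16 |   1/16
0.6301 nats

Using the chain rule: H(X|Y) = H(X,Y) - H(Y)

First, compute H(X,Y) = 1.2512 nats

Marginal P(Y) = (11/16, 5/16)
H(Y) = 0.6211 nats

H(X|Y) = H(X,Y) - H(Y) = 1.2512 - 0.6211 = 0.6301 nats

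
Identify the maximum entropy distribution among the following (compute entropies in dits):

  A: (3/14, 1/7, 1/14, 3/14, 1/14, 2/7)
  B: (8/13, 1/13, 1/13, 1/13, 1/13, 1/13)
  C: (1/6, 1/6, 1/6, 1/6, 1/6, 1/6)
C

For a discrete distribution over n outcomes, entropy is maximized by the uniform distribution.

Computing entropies:
H(A) = 0.7266 dits
H(B) = 0.5582 dits
H(C) = 0.7782 dits

The uniform distribution (where all probabilities equal 1/6) achieves the maximum entropy of log_10(6) = 0.7782 dits.

Distribution C has the highest entropy.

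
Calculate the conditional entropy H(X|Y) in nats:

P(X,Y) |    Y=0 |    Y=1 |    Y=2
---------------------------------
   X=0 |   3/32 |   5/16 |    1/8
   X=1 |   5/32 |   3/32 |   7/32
0.6102 nats

Using the chain rule: H(X|Y) = H(X,Y) - H(Y)

First, compute H(X,Y) = 1.6898 nats

Marginal P(Y) = (1/4, 13/32, 11/32)
H(Y) = 1.0796 nats

H(X|Y) = H(X,Y) - H(Y) = 1.6898 - 1.0796 = 0.6102 nats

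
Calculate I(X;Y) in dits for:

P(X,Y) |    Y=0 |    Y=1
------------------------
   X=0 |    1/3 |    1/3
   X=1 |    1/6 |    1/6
0.0000 dits

Mutual information: I(X;Y) = H(X) + H(Y) - H(X,Y)

Marginals:
P(X) = (2/3, 1/3), H(X) = 0.2764 dits
P(Y) = (1/2, 1/2), H(Y) = 0.3010 dits

Joint entropy: H(X,Y) = 0.5775 dits

I(X;Y) = 0.2764 + 0.3010 - 0.5775 = 0.0000 dits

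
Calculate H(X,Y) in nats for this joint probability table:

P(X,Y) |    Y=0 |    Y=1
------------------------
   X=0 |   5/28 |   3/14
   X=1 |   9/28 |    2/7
1.3605 nats

Joint entropy is H(X,Y) = -Σ_{x,y} p(x,y) log p(x,y).

Summing over all non-zero entries:
H(X,Y) = -[5/28·log_e(5/28) + 3/14·log_e(3/14) + 9/28·log_e(9/28) + 2/7·log_e(2/7)]
H(X,Y) = 1.3605 nats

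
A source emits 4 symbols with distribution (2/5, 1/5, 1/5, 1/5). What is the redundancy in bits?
0.0781 bits

Redundancy measures how far a source is from maximum entropy:
R = H_max - H(X)

Maximum entropy for 4 symbols: H_max = log_2(4) = 2.0000 bits
Actual entropy: H(X) = 1.9219 bits
Redundancy: R = 2.0000 - 1.9219 = 0.0781 bits

This redundancy represents potential for compression: the source could be compressed by 0.0781 bits per symbol.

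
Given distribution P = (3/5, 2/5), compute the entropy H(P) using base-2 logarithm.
0.9710 bits

Shannon entropy is H(X) = -Σ p(x) log p(x).

For P = (3/5, 2/5):
H = -3/5 × log_2(3/5) -2/5 × log_2(2/5)
H = 0.9710 bits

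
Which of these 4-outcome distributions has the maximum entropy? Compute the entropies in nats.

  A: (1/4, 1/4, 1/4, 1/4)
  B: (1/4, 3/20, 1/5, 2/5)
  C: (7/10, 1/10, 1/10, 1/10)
A

For a discrete distribution over n outcomes, entropy is maximized by the uniform distribution.

Computing entropies:
H(A) = 1.3863 nats
H(B) = 1.3195 nats
H(C) = 0.9404 nats

The uniform distribution (where all probabilities equal 1/4) achieves the maximum entropy of log_e(4) = 1.3863 nats.

Distribution A has the highest entropy.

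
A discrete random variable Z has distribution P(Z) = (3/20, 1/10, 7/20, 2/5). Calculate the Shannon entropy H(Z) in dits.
0.5423 dits

Shannon entropy is H(X) = -Σ p(x) log p(x).

For P = (3/20, 1/10, 7/20, 2/5):
H = -3/20 × log_10(3/20) -1/10 × log_10(1/10) -7/20 × log_10(7/20) -2/5 × log_10(2/5)
H = 0.5423 dits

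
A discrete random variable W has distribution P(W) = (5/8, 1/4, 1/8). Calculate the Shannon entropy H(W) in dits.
0.3910 dits

Shannon entropy is H(X) = -Σ p(x) log p(x).

For P = (5/8, 1/4, 1/8):
H = -5/8 × log_10(5/8) -1/4 × log_10(1/4) -1/8 × log_10(1/8)
H = 0.3910 dits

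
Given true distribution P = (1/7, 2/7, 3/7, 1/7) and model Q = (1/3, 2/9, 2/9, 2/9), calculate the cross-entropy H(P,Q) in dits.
0.6281 dits

Cross-entropy: H(P,Q) = -Σ p(x) log q(x)

Alternatively: H(P,Q) = H(P) + D_KL(P||Q)
H(P) = 0.5546 dits
D_KL(P||Q) = 0.0734 dits

H(P,Q) = 0.5546 + 0.0734 = 0.6281 dits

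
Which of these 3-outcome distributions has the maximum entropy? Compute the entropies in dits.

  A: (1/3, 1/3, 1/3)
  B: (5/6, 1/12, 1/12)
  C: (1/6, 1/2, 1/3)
A

For a discrete distribution over n outcomes, entropy is maximized by the uniform distribution.

Computing entropies:
H(A) = 0.4771 dits
H(B) = 0.2458 dits
H(C) = 0.4392 dits

The uniform distribution (where all probabilities equal 1/3) achieves the maximum entropy of log_10(3) = 0.4771 dits.

Distribution A has the highest entropy.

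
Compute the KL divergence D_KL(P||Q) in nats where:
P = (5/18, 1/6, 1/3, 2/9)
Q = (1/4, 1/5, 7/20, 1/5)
0.0060 nats

KL divergence: D_KL(P||Q) = Σ p(x) log(p(x)/q(x))

Computing term by term:
  x=0: 5/18 × log_e[(5/18)/(1/4)] = 5/18 × 0.1054 = 0.0293
  x=1: 1/6 × log_e[(1/6)/(1/5)] = 1/6 × -0.1823 = -0.0304
  x=2: 1/3 × log_e[(1/3)/(7/20)] = 1/3 × -0.0488 = -0.0163
  x=3: 2/9 × log_e[(2/9)/(1/5)] = 2/9 × 0.1054 = 0.0234

D_KL(P||Q) = 0.0060 nats

Note: KL divergence is always non-negative and equals 0 iff P = Q.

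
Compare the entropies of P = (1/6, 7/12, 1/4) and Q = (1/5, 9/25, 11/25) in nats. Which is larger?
Q

Computing entropies in nats:
H(P) = 0.9596
H(Q) = 1.0509

Distribution Q has higher entropy.

Intuition: The distribution closer to uniform (more spread out) has higher entropy.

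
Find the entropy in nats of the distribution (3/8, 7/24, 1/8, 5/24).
1.3139 nats

Shannon entropy is H(X) = -Σ p(x) log p(x).

For P = (3/8, 7/24, 1/8, 5/24):
H = -3/8 × log_e(3/8) -7/24 × log_e(7/24) -1/8 × log_e(1/8) -5/24 × log_e(5/24)
H = 1.3139 nats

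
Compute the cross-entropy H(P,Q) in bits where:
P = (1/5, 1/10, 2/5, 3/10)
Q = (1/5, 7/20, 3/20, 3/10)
2.2317 bits

Cross-entropy: H(P,Q) = -Σ p(x) log q(x)

Alternatively: H(P,Q) = H(P) + D_KL(P||Q)
H(P) = 1.8464 bits
D_KL(P||Q) = 0.3853 bits

H(P,Q) = 1.8464 + 0.3853 = 2.2317 bits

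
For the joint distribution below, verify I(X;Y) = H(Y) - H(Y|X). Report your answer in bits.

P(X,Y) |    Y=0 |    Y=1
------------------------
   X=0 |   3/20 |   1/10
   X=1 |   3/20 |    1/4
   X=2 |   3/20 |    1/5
I(X;Y) = 0.0234 bits

Mutual information has multiple equivalent forms:
- I(X;Y) = H(X) - H(X|Y)
- I(X;Y) = H(Y) - H(Y|X)
- I(X;Y) = H(X) + H(Y) - H(X,Y)

Computing all quantities:
H(X) = 1.5589, H(Y) = 0.9928, H(X,Y) = 2.5282
H(X|Y) = 1.5354, H(Y|X) = 0.9693

Verification:
H(X) - H(X|Y) = 1.5589 - 1.5354 = 0.0234
H(Y) - H(Y|X) = 0.9928 - 0.9693 = 0.0234
H(X) + H(Y) - H(X,Y) = 1.5589 + 0.9928 - 2.5282 = 0.0234

All forms give I(X;Y) = 0.0234 bits. ✓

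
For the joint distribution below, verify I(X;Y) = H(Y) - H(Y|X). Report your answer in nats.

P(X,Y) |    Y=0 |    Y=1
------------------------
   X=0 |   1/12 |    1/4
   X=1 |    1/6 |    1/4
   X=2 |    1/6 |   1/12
I(X;Y) = 0.0522 nats

Mutual information has multiple equivalent forms:
- I(X;Y) = H(X) - H(X|Y)
- I(X;Y) = H(Y) - H(Y|X)
- I(X;Y) = H(X) + H(Y) - H(X,Y)

Computing all quantities:
H(X) = 1.0776, H(Y) = 0.6792, H(X,Y) = 1.7046
H(X|Y) = 1.0254, H(Y|X) = 0.6270

Verification:
H(X) - H(X|Y) = 1.0776 - 1.0254 = 0.0522
H(Y) - H(Y|X) = 0.6792 - 0.6270 = 0.0522
H(X) + H(Y) - H(X,Y) = 1.0776 + 0.6792 - 1.7046 = 0.0522

All forms give I(X;Y) = 0.0522 nats. ✓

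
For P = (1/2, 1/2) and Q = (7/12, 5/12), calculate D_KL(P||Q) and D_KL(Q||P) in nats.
D_KL(P||Q) = 0.0141, D_KL(Q||P) = 0.0140

KL divergence is not symmetric: D_KL(P||Q) ≠ D_KL(Q||P) in general.

D_KL(P||Q) = 0.0141 nats
D_KL(Q||P) = 0.0140 nats

No, they are not equal!

This asymmetry is why KL divergence is not a true distance metric.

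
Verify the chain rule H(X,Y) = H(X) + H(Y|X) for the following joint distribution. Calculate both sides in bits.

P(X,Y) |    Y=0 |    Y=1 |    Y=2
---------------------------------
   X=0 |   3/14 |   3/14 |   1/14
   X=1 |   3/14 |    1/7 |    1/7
H(X,Y) = 2.5027, H(X) = 1.0000, H(Y|X) = 1.5027 (all in bits)

Chain rule: H(X,Y) = H(X) + H(Y|X)

Left side — joint entropy directly:
H(X,Y) = -Σ p(x,y) log p(x,y) = 2.5027 bits

Right side — compute H(Y|X) from the conditional distributions:
P(X) = (1/2, 1/2), so H(X) = 1.0000 bits
H(Y|X) = Σ_x P(X=x) · H(Y|X=x):
  P(Y|X=0) = (3/7, 3/7, 1/7), H(Y|X=0) = 1.4488, weight P(X=0) = 1/2
  P(Y|X=1) = (3/7, 2/7, 2/7), H(Y|X=1) = 1.5567, weight P(X=1) = 1/2
H(Y|X) = 1.5027 bits

H(X) + H(Y|X) = 1.0000 + 1.5027 = 2.5027 bits

Both sides equal 2.5027 bits. ✓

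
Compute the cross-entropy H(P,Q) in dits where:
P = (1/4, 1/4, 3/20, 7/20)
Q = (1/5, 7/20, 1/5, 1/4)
0.6043 dits

Cross-entropy: H(P,Q) = -Σ p(x) log q(x)

Alternatively: H(P,Q) = H(P) + D_KL(P||Q)
H(P) = 0.5842 dits
D_KL(P||Q) = 0.0201 dits

H(P,Q) = 0.5842 + 0.0201 = 0.6043 dits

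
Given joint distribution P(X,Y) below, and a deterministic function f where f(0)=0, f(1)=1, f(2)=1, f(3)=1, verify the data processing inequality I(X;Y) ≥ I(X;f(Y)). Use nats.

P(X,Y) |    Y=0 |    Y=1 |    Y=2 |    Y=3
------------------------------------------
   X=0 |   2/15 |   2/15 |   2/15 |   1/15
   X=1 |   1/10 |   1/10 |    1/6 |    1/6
I(X;Y) = 0.0265, I(X;f(Y)) = 0.0067, inequality holds: 0.0265 ≥ 0.0067

Data Processing Inequality: For any Markov chain X → Y → Z, we have I(X;Y) ≥ I(X;Z).

Here Z = f(Y) is a deterministic function of Y, forming X → Y → Z.

Original I(X;Y) = 0.0265 nats

After applying f:
P(X,Z) where Z=f(Y):
- P(X,Z=0) = P(X,Y=0)
- P(X,Z=1) = P(X,Y=1) + P(X,Y=2) + P(X,Y=3)

I(X;Z) = I(X;f(Y)) = 0.0067 nats

Verification: 0.0265 ≥ 0.0067 ✓

Information cannot be created by processing; the function f can only lose information about X.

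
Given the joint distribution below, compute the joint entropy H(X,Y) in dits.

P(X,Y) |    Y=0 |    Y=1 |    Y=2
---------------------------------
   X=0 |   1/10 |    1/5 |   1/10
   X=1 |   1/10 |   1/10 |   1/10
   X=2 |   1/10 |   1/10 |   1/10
0.9398 dits

Joint entropy is H(X,Y) = -Σ_{x,y} p(x,y) log p(x,y).

Summing over all non-zero entries:
H(X,Y) = -[1/10·log_10(1/10) + 1/5·log_10(1/5) + 1/10·log_10(1/10) + 1/10·log_10(1/10) + 1/10·log_10(1/10) + 1/10·log_10(1/10) + 1/10·log_10(1/10) + 1/10·log_10(1/10) + 1/10·log_10(1/10)]
H(X,Y) = 0.9398 dits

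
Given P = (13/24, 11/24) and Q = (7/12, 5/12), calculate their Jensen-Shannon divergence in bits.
0.0013 bits

Jensen-Shannon divergence is:
JSD(P||Q) = 0.5 × D_KL(P||M) + 0.5 × D_KL(Q||M)
where M = 0.5 × (P + Q) is the mixture distribution.

M = 0.5 × (13/24, 11/24) + 0.5 × (7/12, 5/12) = (9/16, 7/16)

D_KL(P||M) = 0.0013 bits
D_KL(Q||M) = 0.0013 bits

JSD(P||Q) = 0.5 × 0.0013 + 0.5 × 0.0013 = 0.0013 bits

Unlike KL divergence, JSD is symmetric and bounded: 0 ≤ JSD ≤ log(2).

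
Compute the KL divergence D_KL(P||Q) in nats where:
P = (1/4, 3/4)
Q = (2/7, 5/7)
0.0032 nats

KL divergence: D_KL(P||Q) = Σ p(x) log(p(x)/q(x))

Computing term by term:
  x=0: 1/4 × log_e[(1/4)/(2/7)] = 1/4 × -0.1335 = -0.0334
  x=1: 3/4 × log_e[(3/4)/(5/7)] = 3/4 × 0.0488 = 0.0366

D_KL(P||Q) = 0.0032 nats

Note: KL divergence is always non-negative and equals 0 iff P = Q.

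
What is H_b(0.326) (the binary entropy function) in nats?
0.6313 nats

The binary entropy function is:
H(p) = -p log(p) - (1-p) log(1-p)

H(0.326) = -0.326 × log_e(0.326) - 0.674 × log_e(0.674)
H(0.326) = 0.6313 nats

Note: Binary entropy is maximized at p=0.5 (H=1 bit) and minimized at p=0 or p=1 (H=0).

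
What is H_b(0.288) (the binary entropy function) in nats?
0.6004 nats

The binary entropy function is:
H(p) = -p log(p) - (1-p) log(1-p)

H(0.288) = -0.288 × log_e(0.288) - 0.712 × log_e(0.712)
H(0.288) = 0.6004 nats

Note: Binary entropy is maximized at p=0.5 (H=1 bit) and minimized at p=0 or p=1 (H=0).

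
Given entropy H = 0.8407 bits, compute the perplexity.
1.7909

Perplexity is 2^H (or exp(H) for natural log).

H = 0.8407 bits
Perplexity = 2^0.8407 = 1.7909

Interpretation: The model's uncertainty is equivalent to choosing uniformly among 1.8 options.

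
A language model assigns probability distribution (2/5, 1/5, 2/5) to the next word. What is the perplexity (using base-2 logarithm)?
2.8717

Perplexity is 2^H (or exp(H) for natural log).

First, H = -Σ p log p = 1.5219 bits
Perplexity = 2^1.5219 = 2.8717

Interpretation: The model's uncertainty is equivalent to choosing uniformly among 2.9 options.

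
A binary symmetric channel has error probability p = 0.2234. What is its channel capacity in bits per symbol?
0.2337 bits

For a binary symmetric channel (BSC) with error probability p:
Capacity C = 1 - H(p) bits per symbol

where H(p) = -p log₂(p) - (1-p) log₂(1-p) is the binary entropy function.

H(0.2234) = 0.7663 bits
C = 1 - 0.7663 = 0.2337 bits per symbol

This means we can reliably transmit up to 0.2337 bits of information per channel use.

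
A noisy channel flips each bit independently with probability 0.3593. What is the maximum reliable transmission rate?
0.0579 bits

For a binary symmetric channel (BSC) with error probability p:
Capacity C = 1 - H(p) bits per symbol

where H(p) = -p log₂(p) - (1-p) log₂(1-p) is the binary entropy function.

H(0.3593) = 0.9421 bits
C = 1 - 0.9421 = 0.0579 bits per symbol

This means we can reliably transmit up to 0.0579 bits of information per channel use.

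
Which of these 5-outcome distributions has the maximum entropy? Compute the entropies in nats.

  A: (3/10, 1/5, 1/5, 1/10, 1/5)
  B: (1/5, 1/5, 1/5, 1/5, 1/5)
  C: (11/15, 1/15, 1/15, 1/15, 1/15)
B

For a discrete distribution over n outcomes, entropy is maximized by the uniform distribution.

Computing entropies:
H(A) = 1.5571 nats
H(B) = 1.6094 nats
H(C) = 0.9496 nats

The uniform distribution (where all probabilities equal 1/5) achieves the maximum entropy of log_e(5) = 1.6094 nats.

Distribution B has the highest entropy.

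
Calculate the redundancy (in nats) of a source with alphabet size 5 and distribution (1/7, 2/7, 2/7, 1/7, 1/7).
0.0596 nats

Redundancy measures how far a source is from maximum entropy:
R = H_max - H(X)

Maximum entropy for 5 symbols: H_max = log_e(5) = 1.6094 nats
Actual entropy: H(X) = 1.5498 nats
Redundancy: R = 1.6094 - 1.5498 = 0.0596 nats

This redundancy represents potential for compression: the source could be compressed by 0.0596 nats per symbol.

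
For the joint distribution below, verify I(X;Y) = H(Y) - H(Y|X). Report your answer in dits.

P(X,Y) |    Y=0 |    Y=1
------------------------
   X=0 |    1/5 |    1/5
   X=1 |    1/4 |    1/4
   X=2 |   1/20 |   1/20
I(X;Y) = 0.0000 dits

Mutual information has multiple equivalent forms:
- I(X;Y) = H(X) - H(X|Y)
- I(X;Y) = H(Y) - H(Y|X)
- I(X;Y) = H(X) + H(Y) - H(X,Y)

Computing all quantities:
H(X) = 0.4097, H(Y) = 0.3010, H(X,Y) = 0.7107
H(X|Y) = 0.4097, H(Y|X) = 0.3010

Verification:
H(X) - H(X|Y) = 0.4097 - 0.4097 = 0.0000
H(Y) - H(Y|X) = 0.3010 - 0.3010 = 0.0000
H(X) + H(Y) - H(X,Y) = 0.4097 + 0.3010 - 0.7107 = 0.0000

All forms give I(X;Y) = 0.0000 dits. ✓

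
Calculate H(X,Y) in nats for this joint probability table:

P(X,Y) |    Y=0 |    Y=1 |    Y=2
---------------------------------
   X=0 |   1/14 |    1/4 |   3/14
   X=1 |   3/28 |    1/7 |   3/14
1.7126 nats

Joint entropy is H(X,Y) = -Σ_{x,y} p(x,y) log p(x,y).

Summing over all non-zero entries:
H(X,Y) = -[1/14·log_e(1/14) + 1/4·log_e(1/4) + 3/14·log_e(3/14) + 3/28·log_e(3/28) + 1/7·log_e(1/7) + 3/14·log_e(3/14)]
H(X,Y) = 1.7126 nats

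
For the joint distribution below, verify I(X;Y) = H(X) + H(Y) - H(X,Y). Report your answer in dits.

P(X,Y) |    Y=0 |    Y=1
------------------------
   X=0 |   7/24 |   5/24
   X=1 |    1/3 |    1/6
I(X;Y) = 0.0016 dits

Mutual information has multiple equivalent forms:
- I(X;Y) = H(X) - H(X|Y)
- I(X;Y) = H(Y) - H(Y|X)
- I(X;Y) = H(X) + H(Y) - H(X,Y)

Computing all quantities:
H(X) = 0.3010, H(Y) = 0.2873, H(X,Y) = 0.5867
H(X|Y) = 0.2994, H(Y|X) = 0.2857

Verification:
H(X) - H(X|Y) = 0.3010 - 0.2994 = 0.0016
H(Y) - H(Y|X) = 0.2873 - 0.2857 = 0.0016
H(X) + H(Y) - H(X,Y) = 0.3010 + 0.2873 - 0.5867 = 0.0016

All forms give I(X;Y) = 0.0016 dits. ✓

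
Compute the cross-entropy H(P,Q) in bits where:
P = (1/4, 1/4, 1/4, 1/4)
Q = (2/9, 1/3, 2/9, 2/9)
2.0237 bits

Cross-entropy: H(P,Q) = -Σ p(x) log q(x)

Alternatively: H(P,Q) = H(P) + D_KL(P||Q)
H(P) = 2.0000 bits
D_KL(P||Q) = 0.0237 bits

H(P,Q) = 2.0000 + 0.0237 = 2.0237 bits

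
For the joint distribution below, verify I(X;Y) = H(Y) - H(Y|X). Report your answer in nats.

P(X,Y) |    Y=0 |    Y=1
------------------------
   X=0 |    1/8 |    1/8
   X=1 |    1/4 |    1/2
I(X;Y) = 0.0109 nats

Mutual information has multiple equivalent forms:
- I(X;Y) = H(X) - H(X|Y)
- I(X;Y) = H(Y) - H(Y|X)
- I(X;Y) = H(X) + H(Y) - H(X,Y)

Computing all quantities:
H(X) = 0.5623, H(Y) = 0.6616, H(X,Y) = 1.2130
H(X|Y) = 0.5514, H(Y|X) = 0.6507

Verification:
H(X) - H(X|Y) = 0.5623 - 0.5514 = 0.0109
H(Y) - H(Y|X) = 0.6616 - 0.6507 = 0.0109
H(X) + H(Y) - H(X,Y) = 0.5623 + 0.6616 - 1.2130 = 0.0109

All forms give I(X;Y) = 0.0109 nats. ✓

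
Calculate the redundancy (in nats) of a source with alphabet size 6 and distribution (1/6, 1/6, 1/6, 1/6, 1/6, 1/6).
0.0000 nats

Redundancy measures how far a source is from maximum entropy:
R = H_max - H(X)

Maximum entropy for 6 symbols: H_max = log_e(6) = 1.7918 nats
Actual entropy: H(X) = 1.7918 nats
Redundancy: R = 1.7918 - 1.7918 = 0.0000 nats

This redundancy represents potential for compression: the source could be compressed by 0.0000 nats per symbol.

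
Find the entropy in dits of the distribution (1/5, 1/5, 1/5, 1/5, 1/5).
0.6990 dits

Shannon entropy is H(X) = -Σ p(x) log p(x).

For P = (1/5, 1/5, 1/5, 1/5, 1/5):
H = -1/5 × log_10(1/5) -1/5 × log_10(1/5) -1/5 × log_10(1/5) -1/5 × log_10(1/5) -1/5 × log_10(1/5)
H = 0.6990 dits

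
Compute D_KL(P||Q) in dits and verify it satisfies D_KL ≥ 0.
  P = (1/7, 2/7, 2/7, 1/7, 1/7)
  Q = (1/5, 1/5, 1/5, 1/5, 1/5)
0.0259 dits

KL divergence satisfies the Gibbs inequality: D_KL(P||Q) ≥ 0 for all distributions P, Q.

D_KL(P||Q) = Σ p(x) log(p(x)/q(x))
Term by term:
  x=0: 1/7 × log_10[(1/7)/(1/5)] = -0.0209
  x=1: 2/7 × log_10[(2/7)/(1/5)] = 0.0443
  x=2: 2/7 × log_10[(2/7)/(1/5)] = 0.0443
  x=3: 1/7 × log_10[(1/7)/(1/5)] = -0.0209
  x=4: 1/7 × log_10[(1/7)/(1/5)] = -0.0209
D_KL(P||Q) = 0.0259 dits

D_KL(P||Q) = 0.0259 ≥ 0 ✓

This non-negativity is a fundamental property: relative entropy cannot be negative because it measures how different Q is from P.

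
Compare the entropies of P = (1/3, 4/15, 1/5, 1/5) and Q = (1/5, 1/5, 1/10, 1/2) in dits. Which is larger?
P

Computing entropies in dits:
H(P) = 0.5917
H(Q) = 0.5301

Distribution P has higher entropy.

Intuition: The distribution closer to uniform (more spread out) has higher entropy.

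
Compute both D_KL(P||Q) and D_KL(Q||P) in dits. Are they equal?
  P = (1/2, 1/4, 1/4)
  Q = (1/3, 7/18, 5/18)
D_KL(P||Q) = 0.0286, D_KL(Q||P) = 0.0286

KL divergence is not symmetric: D_KL(P||Q) ≠ D_KL(Q||P) in general.

D_KL(P||Q) = 0.0286 dits
D_KL(Q||P) = 0.0286 dits

In this case they happen to be equal (to 4 decimal places).

This asymmetry is why KL divergence is not a true distance metric.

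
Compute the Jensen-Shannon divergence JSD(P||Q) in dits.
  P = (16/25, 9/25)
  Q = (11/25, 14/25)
0.0088 dits

Jensen-Shannon divergence is:
JSD(P||Q) = 0.5 × D_KL(P||M) + 0.5 × D_KL(Q||M)
where M = 0.5 × (P + Q) is the mixture distribution.

M = 0.5 × (16/25, 9/25) + 0.5 × (11/25, 14/25) = (0.54, 0.46)

D_KL(P||M) = 0.0089 dits
D_KL(Q||M) = 0.0087 dits

JSD(P||Q) = 0.5 × 0.0089 + 0.5 × 0.0087 = 0.0088 dits

Unlike KL divergence, JSD is symmetric and bounded: 0 ≤ JSD ≤ log(2).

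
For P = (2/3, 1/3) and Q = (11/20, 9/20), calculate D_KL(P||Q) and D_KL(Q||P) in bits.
D_KL(P||Q) = 0.0407, D_KL(Q||P) = 0.0422

KL divergence is not symmetric: D_KL(P||Q) ≠ D_KL(Q||P) in general.

D_KL(P||Q) = 0.0407 bits
D_KL(Q||P) = 0.0422 bits

No, they are not equal!

This asymmetry is why KL divergence is not a true distance metric.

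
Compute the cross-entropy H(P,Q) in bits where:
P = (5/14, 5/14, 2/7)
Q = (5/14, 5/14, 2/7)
1.5774 bits

Cross-entropy: H(P,Q) = -Σ p(x) log q(x)

Alternatively: H(P,Q) = H(P) + D_KL(P||Q)
H(P) = 1.5774 bits
D_KL(P||Q) = 0.0000 bits

H(P,Q) = 1.5774 + 0.0000 = 1.5774 bits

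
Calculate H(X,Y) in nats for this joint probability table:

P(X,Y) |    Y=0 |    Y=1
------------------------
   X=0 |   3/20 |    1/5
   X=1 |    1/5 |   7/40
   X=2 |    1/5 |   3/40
1.7495 nats

Joint entropy is H(X,Y) = -Σ_{x,y} p(x,y) log p(x,y).

Summing over all non-zero entries:
H(X,Y) = -[3/20·log_e(3/20) + 1/5·log_e(1/5) + 1/5·log_e(1/5) + 7/40·log_e(7/40) + 1/5·log_e(1/5) + 3/40·log_e(3/40)]
H(X,Y) = 1.7495 nats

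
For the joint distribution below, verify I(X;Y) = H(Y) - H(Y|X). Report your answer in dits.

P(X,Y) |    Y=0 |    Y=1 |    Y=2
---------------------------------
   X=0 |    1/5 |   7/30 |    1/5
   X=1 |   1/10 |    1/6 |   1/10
I(X;Y) = 0.0016 dits

Mutual information has multiple equivalent forms:
- I(X;Y) = H(X) - H(X|Y)
- I(X;Y) = H(Y) - H(Y|X)
- I(X;Y) = H(X) + H(Y) - H(X,Y)

Computing all quantities:
H(X) = 0.2854, H(Y) = 0.4729, H(X,Y) = 0.7568
H(X|Y) = 0.2838, H(Y|X) = 0.4714

Verification:
H(X) - H(X|Y) = 0.2854 - 0.2838 = 0.0016
H(Y) - H(Y|X) = 0.4729 - 0.4714 = 0.0016
H(X) + H(Y) - H(X,Y) = 0.2854 + 0.4729 - 0.7568 = 0.0016

All forms give I(X;Y) = 0.0016 dits. ✓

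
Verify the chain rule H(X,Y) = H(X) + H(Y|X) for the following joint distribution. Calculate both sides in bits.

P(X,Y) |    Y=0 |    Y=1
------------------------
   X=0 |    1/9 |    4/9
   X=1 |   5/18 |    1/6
H(X,Y) = 1.8163, H(X) = 0.9911, H(Y|X) = 0.8253 (all in bits)

Chain rule: H(X,Y) = H(X) + H(Y|X)

Left side — joint entropy directly:
H(X,Y) = -Σ p(x,y) log p(x,y) = 1.8163 bits

Right side — compute H(Y|X) from the conditional distributions:
P(X) = (5/9, 4/9), so H(X) = 0.9911 bits
H(Y|X) = Σ_x P(X=x) · H(Y|X=x):
  P(Y|X=0) = (1/5, 4/5), H(Y|X=0) = 0.7219, weight P(X=0) = 5/9
  P(Y|X=1) = (5/8, 3/8), H(Y|X=1) = 0.9544, weight P(X=1) = 4/9
H(Y|X) = 0.8253 bits

H(X) + H(Y|X) = 0.9911 + 0.8253 = 1.8163 bits

Both sides equal 1.8163 bits. ✓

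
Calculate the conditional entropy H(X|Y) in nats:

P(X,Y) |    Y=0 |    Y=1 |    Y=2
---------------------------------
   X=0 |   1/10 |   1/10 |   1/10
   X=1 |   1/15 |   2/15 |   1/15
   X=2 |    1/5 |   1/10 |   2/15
1.0460 nats

Using the chain rule: H(X|Y) = H(X,Y) - H(Y)

First, compute H(X,Y) = 2.1413 nats

Marginal P(Y) = (11/30, 1/3, 3/10)
H(Y) = 1.0953 nats

H(X|Y) = H(X,Y) - H(Y) = 2.1413 - 1.0953 = 1.0460 nats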